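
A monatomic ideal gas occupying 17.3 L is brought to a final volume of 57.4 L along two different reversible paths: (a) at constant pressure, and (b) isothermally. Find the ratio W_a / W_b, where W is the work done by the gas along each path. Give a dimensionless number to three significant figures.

Path (a) isobaric: W = P₁(V₂ − V₁) → W_a/(P₁V₁) = 2.318.
Path (b) isothermal: W = P₁V₁ ln(V₂/V₁) → W_b/(P₁V₁) = 1.199.
W_a / W_b = 2.318 / 1.199 = 1.933.

W_a / W_b ≈ 1.93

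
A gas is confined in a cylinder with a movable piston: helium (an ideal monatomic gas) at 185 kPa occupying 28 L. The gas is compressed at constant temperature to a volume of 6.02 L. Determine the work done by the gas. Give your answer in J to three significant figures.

Isothermal: W = nRT ln(V₂/V₁) = P₁V₁ ln(V₂/V₁).
P₁V₁ = (185 kPa)(28 L) = 5180 J.
W = 5180 × ln(6.02/28) = 5180 × -1.537
W_by_gas = -7962 J.

W ≈ -7960 J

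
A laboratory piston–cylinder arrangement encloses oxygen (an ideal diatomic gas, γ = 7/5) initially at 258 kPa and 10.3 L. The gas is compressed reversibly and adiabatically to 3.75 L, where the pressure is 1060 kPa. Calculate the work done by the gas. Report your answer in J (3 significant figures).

W ≈ -3290 J

Adiabatic: W = (P₁V₁ − P₂V₂)/(γ − 1) with γ = 7/5.
P₁V₁ = 2657 J, P₂V₂ = 3975 J.
W = (2657 − 3975) / 0.4 = -3294 J.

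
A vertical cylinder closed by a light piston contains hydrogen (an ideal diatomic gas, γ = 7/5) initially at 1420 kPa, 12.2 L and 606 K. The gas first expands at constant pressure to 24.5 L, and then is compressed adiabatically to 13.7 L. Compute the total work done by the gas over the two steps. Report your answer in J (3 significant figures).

W_total ≈ -5300 J

Step 1 (isobaric): W = PΔV = (1420 kPa)(24.5 − 12.2 L) = 17466 J.
After step 1: P = 1420 kPa, V = 24.5 L, T = 1217 K.
Step 2 (adiabatic): W = (P₁V₁ − P₂V₂)/(γ−1) = (34790 − 43897)/0.4 = -22767 J.
W_total = 17466 − 22767 = -5301 J.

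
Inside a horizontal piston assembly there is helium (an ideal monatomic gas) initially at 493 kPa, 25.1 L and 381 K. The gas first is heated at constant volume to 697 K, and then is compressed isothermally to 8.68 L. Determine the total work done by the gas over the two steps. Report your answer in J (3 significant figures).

W_total ≈ -24000 J

Step 1 (isochoric): W = 0 (constant volume).
After step 1: P = 901.9 kPa (V unchanged).
Step 2 (isothermal): W = P₁V₁ ln(V₂/V₁) = (22637) ln(8.68/25.1) = -24038 J.
W_total = 0 − 24038 = -24038 J.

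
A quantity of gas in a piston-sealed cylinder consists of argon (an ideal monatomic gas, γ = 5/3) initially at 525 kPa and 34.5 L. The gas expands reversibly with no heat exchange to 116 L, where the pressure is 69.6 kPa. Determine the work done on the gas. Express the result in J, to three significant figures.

Adiabatic: W = (P₁V₁ − P₂V₂)/(γ − 1) with γ = 5/3.
P₁V₁ = 18112 J, P₂V₂ = 8074 J.
W = (18112 − 8074) / 0.6667 = 15058 J.
Work on gas = −W_by = -15058 J.

W ≈ -15100 J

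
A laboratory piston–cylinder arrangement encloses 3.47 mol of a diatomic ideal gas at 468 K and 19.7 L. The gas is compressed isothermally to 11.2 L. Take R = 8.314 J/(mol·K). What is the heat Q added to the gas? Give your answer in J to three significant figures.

Isothermal ⇒ ΔU = 0, so Q = W = nRT ln(V₂/V₁).
Q = (3.47)(8.314)(468) ln(11.2/19.7) = 13502 × -0.5647 = -7624 J.

Q ≈ -7620 J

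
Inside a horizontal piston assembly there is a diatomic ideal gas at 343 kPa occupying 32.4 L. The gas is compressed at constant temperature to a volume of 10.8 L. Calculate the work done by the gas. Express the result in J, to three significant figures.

W ≈ -12200 J

Isothermal: W = nRT ln(V₂/V₁) = P₁V₁ ln(V₂/V₁).
P₁V₁ = (343 kPa)(32.4 L) = 11113 J.
W = 11113 × ln(10.8/32.4) = 11113 × -1.099
W_by_gas = -12209 J.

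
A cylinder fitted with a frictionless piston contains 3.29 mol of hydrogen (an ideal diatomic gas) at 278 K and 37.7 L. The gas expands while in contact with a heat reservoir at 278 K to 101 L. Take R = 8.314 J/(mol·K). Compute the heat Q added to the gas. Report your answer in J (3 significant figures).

Isothermal ⇒ ΔU = 0, so Q = W = nRT ln(V₂/V₁).
Q = (3.29)(8.314)(278) ln(101/37.7) = 7604 × 0.9855 = 7494 J.

Q ≈ 7490 J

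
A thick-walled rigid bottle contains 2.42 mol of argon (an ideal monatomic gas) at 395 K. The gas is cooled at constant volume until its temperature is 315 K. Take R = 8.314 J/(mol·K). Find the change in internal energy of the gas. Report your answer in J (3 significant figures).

Constant volume ⇒ W = 0, so Q = ΔU = nCᵥΔT with Cᵥ = 3R/2 = 12.47 J/(mol·K).
ΔU = (2.42)(12.47)(315 − 395) = -2414 J.

ΔU ≈ -2410 J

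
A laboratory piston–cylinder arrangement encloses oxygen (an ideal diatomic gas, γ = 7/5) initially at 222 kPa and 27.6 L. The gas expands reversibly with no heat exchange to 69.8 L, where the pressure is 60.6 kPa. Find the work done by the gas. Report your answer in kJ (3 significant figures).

Adiabatic: W = (P₁V₁ − P₂V₂)/(γ − 1) with γ = 7/5.
P₁V₁ = 6127 J, P₂V₂ = 4230 J.
W = (6127 − 4230) / 0.4 = 4743 J.

W ≈ 4.74 kJ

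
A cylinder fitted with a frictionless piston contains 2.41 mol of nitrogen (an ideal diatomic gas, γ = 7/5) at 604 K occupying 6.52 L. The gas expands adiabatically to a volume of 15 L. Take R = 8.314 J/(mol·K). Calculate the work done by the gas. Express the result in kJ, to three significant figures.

W ≈ 8.58 kJ

Adiabatic: TV^(γ−1) = const with γ = 7/5.
T₂ = T₁ (V₁/V₂)^(γ−1) = 604 × (6.52/15)^0.4 = 604 × 0.7166 = 432.8 K.
W_by = nCᵥ(T₁ − T₂) = (2.41)(20.79)(604 − 432.8) = 8575 J.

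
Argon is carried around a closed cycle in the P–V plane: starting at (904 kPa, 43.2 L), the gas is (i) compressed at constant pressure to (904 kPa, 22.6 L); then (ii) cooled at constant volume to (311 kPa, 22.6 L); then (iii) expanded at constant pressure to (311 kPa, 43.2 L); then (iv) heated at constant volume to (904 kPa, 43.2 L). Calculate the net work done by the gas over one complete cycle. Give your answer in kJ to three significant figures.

W_net ≈ -12.2 kJ

Constant-volume legs do no work.
W(i) = (904)(22.6 − 43.2) = -18622 J; W(iii) = (311)(43.2 − 22.6) = 6407 J.
W_net = -18622 + 6407 = -12216 J (the counter-clockwise enclosed area).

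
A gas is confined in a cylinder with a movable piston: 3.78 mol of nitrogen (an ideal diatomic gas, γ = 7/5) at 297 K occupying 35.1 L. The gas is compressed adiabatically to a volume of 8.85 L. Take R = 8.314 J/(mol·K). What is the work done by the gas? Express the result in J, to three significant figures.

W ≈ -17200 J

Adiabatic: TV^(γ−1) = const with γ = 7/5.
T₂ = T₁ (V₁/V₂)^(γ−1) = 297 × (35.1/8.85)^0.4 = 297 × 1.735 = 515.3 K.
W_by = nCᵥ(T₁ − T₂) = (3.78)(20.79)(297 − 515.3) = -17155 J.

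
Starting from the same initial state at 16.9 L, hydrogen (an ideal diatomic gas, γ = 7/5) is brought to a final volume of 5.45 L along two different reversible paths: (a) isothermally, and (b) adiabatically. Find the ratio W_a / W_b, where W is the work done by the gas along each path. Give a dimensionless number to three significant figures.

Path (a) isothermal: W = P₁V₁ ln(V₂/V₁) → W_a/(P₁V₁) = -1.132.
Path (b) adiabatic: W = P₁V₁(1 − (V₁/V₂)^(γ−1))/(γ−1) → W_b/(P₁V₁) = -1.431.
W_a / W_b = -1.132 / -1.431 = 0.7907.

W_a / W_b ≈ 0.791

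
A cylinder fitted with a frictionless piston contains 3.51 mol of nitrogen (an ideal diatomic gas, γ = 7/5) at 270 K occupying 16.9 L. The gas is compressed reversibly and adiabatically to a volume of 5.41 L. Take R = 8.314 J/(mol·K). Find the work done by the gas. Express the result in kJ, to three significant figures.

Adiabatic: TV^(γ−1) = const with γ = 7/5.
T₂ = T₁ (V₁/V₂)^(γ−1) = 270 × (16.9/5.41)^0.4 = 270 × 1.577 = 425.8 K.
W_by = nCᵥ(T₁ − T₂) = (3.51)(20.79)(270 − 425.8) = -11369 J.

W ≈ -11.4 kJ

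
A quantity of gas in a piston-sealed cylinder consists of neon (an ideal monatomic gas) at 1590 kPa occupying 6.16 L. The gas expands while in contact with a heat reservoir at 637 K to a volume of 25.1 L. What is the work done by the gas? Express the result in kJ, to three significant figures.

W ≈ 13.8 kJ

Isothermal: W = nRT ln(V₂/V₁) = P₁V₁ ln(V₂/V₁).
P₁V₁ = (1590 kPa)(6.16 L) = 9794 J.
W = 9794 × ln(25.1/6.16) = 9794 × 1.405
W_by_gas = 13759 J.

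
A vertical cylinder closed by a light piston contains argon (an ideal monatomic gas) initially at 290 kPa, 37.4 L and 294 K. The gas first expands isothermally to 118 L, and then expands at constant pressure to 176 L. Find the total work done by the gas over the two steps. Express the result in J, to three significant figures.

Step 1 (isothermal): W = P₁V₁ ln(V₂/V₁) = (10846) ln(118/37.4) = 12462 J.
After step 1: P = 91.92 kPa, V = 118 L, T = 294 K.
Step 2 (isobaric): W = PΔV = (91.92 kPa)(176 − 118 L) = 5331 J.
W_total = 12462 + 5331 = 17793 J.

W_total ≈ 17800 J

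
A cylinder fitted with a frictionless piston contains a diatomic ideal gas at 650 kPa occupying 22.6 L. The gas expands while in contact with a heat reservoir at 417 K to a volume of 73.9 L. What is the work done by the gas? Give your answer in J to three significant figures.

Isothermal: W = nRT ln(V₂/V₁) = P₁V₁ ln(V₂/V₁).
P₁V₁ = (650 kPa)(22.6 L) = 14690 J.
W = 14690 × ln(73.9/22.6) = 14690 × 1.185
W_by_gas = 17404 J.

W ≈ 17400 J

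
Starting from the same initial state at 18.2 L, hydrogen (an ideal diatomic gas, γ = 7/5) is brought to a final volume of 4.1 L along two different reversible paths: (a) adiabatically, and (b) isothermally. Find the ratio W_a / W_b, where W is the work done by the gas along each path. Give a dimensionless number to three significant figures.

Path (a) adiabatic: W = P₁V₁(1 − (V₁/V₂)^(γ−1))/(γ−1) → W_a/(P₁V₁) = -2.038.
Path (b) isothermal: W = P₁V₁ ln(V₂/V₁) → W_b/(P₁V₁) = -1.49.
W_a / W_b = -2.038 / -1.49 = 1.367.

W_a / W_b ≈ 1.37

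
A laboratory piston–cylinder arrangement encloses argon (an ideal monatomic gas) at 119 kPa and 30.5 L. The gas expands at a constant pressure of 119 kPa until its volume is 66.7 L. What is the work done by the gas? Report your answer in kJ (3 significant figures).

Isobaric: W = P ΔV.
W = (119 kPa)(66.7 − 30.5 L) = (119)(36.2) = 4308 J.

W ≈ 4.31 kJ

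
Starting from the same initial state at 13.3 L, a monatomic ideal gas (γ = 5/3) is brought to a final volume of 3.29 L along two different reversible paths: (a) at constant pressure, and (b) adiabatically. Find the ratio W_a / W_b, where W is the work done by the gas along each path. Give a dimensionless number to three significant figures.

W_a / W_b ≈ 0.326

Path (a) isobaric: W = P₁(V₂ − V₁) → W_a/(P₁V₁) = -0.7526.
Path (b) adiabatic: W = P₁V₁(1 − (V₁/V₂)^(γ−1))/(γ−1) → W_b/(P₁V₁) = -2.307.
W_a / W_b = -0.7526 / -2.307 = 0.3263.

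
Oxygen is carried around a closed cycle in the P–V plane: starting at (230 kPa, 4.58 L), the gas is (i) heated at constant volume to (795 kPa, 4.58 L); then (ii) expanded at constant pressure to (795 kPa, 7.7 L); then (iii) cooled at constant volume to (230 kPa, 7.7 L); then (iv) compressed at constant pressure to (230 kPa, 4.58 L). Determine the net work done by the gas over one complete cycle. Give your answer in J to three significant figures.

Constant-volume legs do no work.
W(ii) = (795)(7.7 − 4.58) = 2480 J; W(iv) = (230)(4.58 − 7.7) = -717.6 J.
W_net = 2480 − 717.6 = 1763 J (the clockwise enclosed area).

W_net ≈ 1760 J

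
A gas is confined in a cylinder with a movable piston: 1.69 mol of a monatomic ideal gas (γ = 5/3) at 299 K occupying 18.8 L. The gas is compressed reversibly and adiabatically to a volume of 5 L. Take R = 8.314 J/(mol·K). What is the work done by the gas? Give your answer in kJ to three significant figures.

Adiabatic: TV^(γ−1) = const with γ = 5/3.
T₂ = T₁ (V₁/V₂)^(γ−1) = 299 × (18.8/5)^0.667 = 299 × 2.418 = 723 K.
W_by = nCᵥ(T₁ − T₂) = (1.69)(12.47)(299 − 723) = -8936 J.

W ≈ -8.94 kJ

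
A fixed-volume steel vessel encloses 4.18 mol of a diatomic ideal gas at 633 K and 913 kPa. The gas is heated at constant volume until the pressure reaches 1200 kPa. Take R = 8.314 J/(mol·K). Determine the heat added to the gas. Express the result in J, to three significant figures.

Constant volume ⇒ W = 0, so Q = ΔU = nCᵥΔT with Cᵥ = 5R/2 = 20.79 J/(mol·K).
At constant V, T₂/T₁ = P₂/P₁ ⇒ ΔT = T₁(P₂/P₁ − 1) = 633·(1200/913 − 1) = 199 K.
ΔU = (4.18)(20.79)(199) = 17288 J.

Q ≈ 17300 J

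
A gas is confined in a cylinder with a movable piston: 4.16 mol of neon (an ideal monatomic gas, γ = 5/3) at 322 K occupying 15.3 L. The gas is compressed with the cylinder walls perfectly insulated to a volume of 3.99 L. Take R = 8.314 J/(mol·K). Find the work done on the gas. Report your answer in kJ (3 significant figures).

Adiabatic: TV^(γ−1) = const with γ = 5/3.
T₂ = T₁ (V₁/V₂)^(γ−1) = 322 × (15.3/3.99)^0.667 = 322 × 2.45 = 788.9 K.
W_by = nCᵥ(T₁ − T₂) = (4.16)(12.47)(322 − 788.9) = -24221 J.
Work on gas = −W_by = 24221 J.

W ≈ 24.2 kJ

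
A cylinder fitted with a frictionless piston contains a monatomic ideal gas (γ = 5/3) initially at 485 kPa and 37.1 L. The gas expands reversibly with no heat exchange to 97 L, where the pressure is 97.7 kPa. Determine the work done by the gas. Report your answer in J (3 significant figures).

W ≈ 12800 J

Adiabatic: W = (P₁V₁ − P₂V₂)/(γ − 1) with γ = 5/3.
P₁V₁ = 17994 J, P₂V₂ = 9477 J.
W = (17994 − 9477) / 0.6667 = 12775 J.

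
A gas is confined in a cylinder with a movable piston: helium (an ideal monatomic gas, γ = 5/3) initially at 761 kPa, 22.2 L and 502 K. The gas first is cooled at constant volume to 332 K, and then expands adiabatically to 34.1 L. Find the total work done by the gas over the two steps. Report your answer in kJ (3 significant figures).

Step 1 (isochoric): W = 0 (constant volume).
After step 1: P = 503.3 kPa (V unchanged).
Step 2 (adiabatic): W = (P₁V₁ − P₂V₂)/(γ−1) = (11173 − 8393)/0.667 = 4170 J.
W_total = 0 + 4170 = 4170 J.

W_total ≈ 4.17 kJ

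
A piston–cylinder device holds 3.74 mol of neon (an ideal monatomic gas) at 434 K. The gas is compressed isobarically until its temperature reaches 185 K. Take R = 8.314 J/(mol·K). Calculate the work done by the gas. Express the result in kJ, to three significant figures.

W ≈ -7.74 kJ

Isobaric: W = P ΔV = nR ΔT.
W = (3.74)(8.314)(185 − 434) = -7742 J.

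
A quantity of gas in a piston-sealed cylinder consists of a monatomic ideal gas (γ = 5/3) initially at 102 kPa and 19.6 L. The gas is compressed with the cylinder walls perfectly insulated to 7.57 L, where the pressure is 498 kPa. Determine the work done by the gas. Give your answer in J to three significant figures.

Adiabatic: W = (P₁V₁ − P₂V₂)/(γ − 1) with γ = 5/3.
P₁V₁ = 1999 J, P₂V₂ = 3770 J.
W = (1999 − 3770) / 0.6667 = -2656 J.

W ≈ -2660 J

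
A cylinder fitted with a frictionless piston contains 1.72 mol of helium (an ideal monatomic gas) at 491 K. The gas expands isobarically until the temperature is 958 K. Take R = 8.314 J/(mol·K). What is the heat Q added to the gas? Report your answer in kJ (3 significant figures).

Q ≈ 16.7 kJ

Isobaric: W = nRΔT = (1.72)(8.314)(467) = 6678 J.
ΔU = nCᵥΔT with Cᵥ = 3R/2: ΔU = (1.72)(12.47)(467) = 10017 J.
Q = ΔU + W = 10017 + 6678 = 16695 J.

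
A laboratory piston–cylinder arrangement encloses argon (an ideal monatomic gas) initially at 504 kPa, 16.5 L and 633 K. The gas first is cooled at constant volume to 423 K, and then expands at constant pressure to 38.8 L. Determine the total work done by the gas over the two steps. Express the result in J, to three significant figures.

W_total ≈ 7510 J

Step 1 (isochoric): W = 0 (constant volume).
After step 1: P = 336.8 kPa (V unchanged).
Step 2 (isobaric): W = PΔV = (336.8 kPa)(38.8 − 16.5 L) = 7511 J.
W_total = 0 + 7511 = 7511 J.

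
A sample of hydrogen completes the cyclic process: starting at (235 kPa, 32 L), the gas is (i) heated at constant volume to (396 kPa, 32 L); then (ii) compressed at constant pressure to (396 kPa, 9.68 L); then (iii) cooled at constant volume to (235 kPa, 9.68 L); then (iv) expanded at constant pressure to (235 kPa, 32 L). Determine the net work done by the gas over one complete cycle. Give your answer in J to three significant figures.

W_net ≈ -3590 J

Constant-volume legs do no work.
W(ii) = (396)(9.68 − 32) = -8839 J; W(iv) = (235)(32 − 9.68) = 5245 J.
W_net = -8839 + 5245 = -3594 J (the counter-clockwise enclosed area).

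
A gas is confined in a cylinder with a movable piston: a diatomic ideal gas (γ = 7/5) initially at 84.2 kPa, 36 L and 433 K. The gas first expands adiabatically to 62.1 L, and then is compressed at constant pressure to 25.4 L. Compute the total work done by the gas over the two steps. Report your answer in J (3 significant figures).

Step 1 (adiabatic): W = (P₁V₁ − P₂V₂)/(γ−1) = (3031 − 2437)/0.4 = 1485 J.
After step 1: P = 39.25 kPa, V = 62.1 L, T = 348.2 K.
Step 2 (isobaric): W = PΔV = (39.25 kPa)(25.4 − 62.1 L) = -1440 J.
W_total = 1485 − 1440 = 44.52 J.

W_total ≈ 44.5 J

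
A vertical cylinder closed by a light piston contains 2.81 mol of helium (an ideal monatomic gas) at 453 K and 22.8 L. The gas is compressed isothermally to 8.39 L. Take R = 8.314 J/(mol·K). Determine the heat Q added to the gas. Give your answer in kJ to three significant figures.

Isothermal ⇒ ΔU = 0, so Q = W = nRT ln(V₂/V₁).
Q = (2.81)(8.314)(453) ln(8.39/22.8) = 10583 × -0.9997 = -10580 J.

Q ≈ -10.6 kJ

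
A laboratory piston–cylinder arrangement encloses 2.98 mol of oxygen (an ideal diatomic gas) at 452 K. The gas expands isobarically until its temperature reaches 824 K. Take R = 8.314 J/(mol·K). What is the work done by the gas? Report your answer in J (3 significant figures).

Isobaric: W = P ΔV = nR ΔT.
W = (2.98)(8.314)(824 − 452) = 9217 J.

W ≈ 9220 J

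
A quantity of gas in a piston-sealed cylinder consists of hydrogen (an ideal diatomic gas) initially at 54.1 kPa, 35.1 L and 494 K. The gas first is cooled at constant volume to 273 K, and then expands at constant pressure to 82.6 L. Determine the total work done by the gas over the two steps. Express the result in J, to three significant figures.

W_total ≈ 1420 J

Step 1 (isochoric): W = 0 (constant volume).
After step 1: P = 29.9 kPa (V unchanged).
Step 2 (isobaric): W = PΔV = (29.9 kPa)(82.6 − 35.1 L) = 1420 J.
W_total = 0 + 1420 = 1420 J.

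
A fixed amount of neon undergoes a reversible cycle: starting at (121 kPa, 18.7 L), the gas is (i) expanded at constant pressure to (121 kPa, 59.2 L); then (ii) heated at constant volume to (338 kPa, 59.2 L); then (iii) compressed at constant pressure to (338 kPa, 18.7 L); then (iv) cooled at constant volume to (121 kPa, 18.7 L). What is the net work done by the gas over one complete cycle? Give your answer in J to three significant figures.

W_net ≈ -8790 J

Constant-volume legs do no work.
W(i) = (121)(59.2 − 18.7) = 4900 J; W(iii) = (338)(18.7 − 59.2) = -13689 J.
W_net = 4900 − 13689 = -8788 J (the counter-clockwise enclosed area).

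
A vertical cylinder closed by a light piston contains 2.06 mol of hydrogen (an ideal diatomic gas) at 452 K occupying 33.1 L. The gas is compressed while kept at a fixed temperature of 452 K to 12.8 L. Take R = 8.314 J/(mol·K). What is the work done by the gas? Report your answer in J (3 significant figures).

W ≈ -7350 J

Isothermal: W = nRT ln(V₂/V₁).
W = (2.06)(8.314)(452) × ln(12.8/33.1)
  = 7741 × -0.9501
W_by_gas = -7355 J.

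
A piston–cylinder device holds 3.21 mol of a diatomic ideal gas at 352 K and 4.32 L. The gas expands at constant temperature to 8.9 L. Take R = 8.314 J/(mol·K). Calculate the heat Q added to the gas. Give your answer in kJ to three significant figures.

Isothermal ⇒ ΔU = 0, so Q = W = nRT ln(V₂/V₁).
Q = (3.21)(8.314)(352) ln(8.9/4.32) = 9394 × 0.7228 = 6790 J.

Q ≈ 6.79 kJ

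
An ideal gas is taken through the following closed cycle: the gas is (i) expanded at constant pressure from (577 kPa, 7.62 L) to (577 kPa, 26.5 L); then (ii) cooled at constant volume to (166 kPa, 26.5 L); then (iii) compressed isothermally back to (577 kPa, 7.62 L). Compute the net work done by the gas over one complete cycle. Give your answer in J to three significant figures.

W_net ≈ 5410 J

Leg (i): W = PΔV = (577)(26.5 − 7.62) = 10894 J.
Leg (ii): W = 0.
Leg (iii): W = PᵢVᵢ ln(V_f/Vᵢ) = (4399) ln(7.62/26.5) = -5483 J.
W_net = 10894 − 5483 = 5411 J.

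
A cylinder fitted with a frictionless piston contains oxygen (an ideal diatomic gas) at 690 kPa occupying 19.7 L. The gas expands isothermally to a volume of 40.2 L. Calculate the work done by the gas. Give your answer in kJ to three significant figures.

W ≈ 9.70 kJ

Isothermal: W = nRT ln(V₂/V₁) = P₁V₁ ln(V₂/V₁).
P₁V₁ = (690 kPa)(19.7 L) = 13593 J.
W = 13593 × ln(40.2/19.7) = 13593 × 0.7132
W_by_gas = 9695 J.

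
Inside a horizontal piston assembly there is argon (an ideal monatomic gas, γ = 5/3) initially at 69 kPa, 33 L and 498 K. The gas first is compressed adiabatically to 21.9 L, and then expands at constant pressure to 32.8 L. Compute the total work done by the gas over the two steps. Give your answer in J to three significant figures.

Step 1 (adiabatic): W = (P₁V₁ − P₂V₂)/(γ−1) = (2277 − 2993)/0.667 = -1074 J.
After step 1: P = 136.7 kPa, V = 21.9 L, T = 654.5 K.
Step 2 (isobaric): W = PΔV = (136.7 kPa)(32.8 − 21.9 L) = 1490 J.
W_total = -1074 + 1490 = 415.9 J.

W_total ≈ 416 J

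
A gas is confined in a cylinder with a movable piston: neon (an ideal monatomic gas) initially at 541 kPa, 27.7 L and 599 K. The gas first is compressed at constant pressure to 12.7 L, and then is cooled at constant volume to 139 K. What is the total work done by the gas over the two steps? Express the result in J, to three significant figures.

W_total ≈ -8120 J

Step 1 (isobaric): W = PΔV = (541 kPa)(12.7 − 27.7 L) = -8115 J.
Step 2 (isochoric): W = 0 (constant volume).
W_total = -8115 + 0 = -8115 J.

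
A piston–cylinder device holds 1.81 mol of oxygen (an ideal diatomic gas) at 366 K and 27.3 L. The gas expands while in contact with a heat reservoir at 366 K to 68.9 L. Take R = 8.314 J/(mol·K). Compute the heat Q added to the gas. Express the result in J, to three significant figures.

Isothermal ⇒ ΔU = 0, so Q = W = nRT ln(V₂/V₁).
Q = (1.81)(8.314)(366) ln(68.9/27.3) = 5508 × 0.9258 = 5099 J.

Q ≈ 5100 J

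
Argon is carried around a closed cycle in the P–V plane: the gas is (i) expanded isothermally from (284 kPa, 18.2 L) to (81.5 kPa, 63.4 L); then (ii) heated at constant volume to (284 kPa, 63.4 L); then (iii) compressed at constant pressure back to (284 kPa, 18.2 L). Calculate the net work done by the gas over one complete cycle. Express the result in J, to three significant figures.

W_net ≈ -6390 J

Leg (i): W = PᵢVᵢ ln(V_f/Vᵢ) = (5169) ln(63.4/18.2) = 6451 J.
Leg (ii): W = 0.
Leg (iii): W = PΔV = (284)(18.2 − 63.4) = -12837 J.
W_net = 6451 − 12837 = -6386 J.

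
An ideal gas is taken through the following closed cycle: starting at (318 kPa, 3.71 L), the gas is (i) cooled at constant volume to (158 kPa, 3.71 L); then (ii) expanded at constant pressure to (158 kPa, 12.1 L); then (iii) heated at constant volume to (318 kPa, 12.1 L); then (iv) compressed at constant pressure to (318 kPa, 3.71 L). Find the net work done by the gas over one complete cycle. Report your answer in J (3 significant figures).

Constant-volume legs do no work.
W(ii) = (158)(12.1 − 3.71) = 1326 J; W(iv) = (318)(3.71 − 12.1) = -2668 J.
W_net = 1326 − 2668 = -1342 J (the counter-clockwise enclosed area).

W_net ≈ -1340 J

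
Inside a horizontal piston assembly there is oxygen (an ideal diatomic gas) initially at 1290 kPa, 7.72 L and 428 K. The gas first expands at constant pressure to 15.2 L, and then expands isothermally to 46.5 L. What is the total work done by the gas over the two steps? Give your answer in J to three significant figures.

Step 1 (isobaric): W = PΔV = (1290 kPa)(15.2 − 7.72 L) = 9649 J.
After step 1: P = 1290 kPa, V = 15.2 L, T = 842.7 K.
Step 2 (isothermal): W = P₁V₁ ln(V₂/V₁) = (19608) ln(46.5/15.2) = 21925 J.
W_total = 9649 + 21925 = 31574 J.

W_total ≈ 31600 J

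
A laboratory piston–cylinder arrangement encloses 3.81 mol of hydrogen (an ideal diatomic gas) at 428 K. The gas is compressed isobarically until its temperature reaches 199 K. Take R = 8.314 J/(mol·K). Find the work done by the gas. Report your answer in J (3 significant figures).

Isobaric: W = P ΔV = nR ΔT.
W = (3.81)(8.314)(199 − 428) = -7254 J.

W ≈ -7250 J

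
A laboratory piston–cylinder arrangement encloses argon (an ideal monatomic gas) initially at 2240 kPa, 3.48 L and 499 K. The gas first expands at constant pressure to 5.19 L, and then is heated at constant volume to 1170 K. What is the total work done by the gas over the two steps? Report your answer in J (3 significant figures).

Step 1 (isobaric): W = PΔV = (2240 kPa)(5.19 − 3.48 L) = 3830 J.
Step 2 (isochoric): W = 0 (constant volume).
W_total = 3830 + 0 = 3830 J.

W_total ≈ 3830 J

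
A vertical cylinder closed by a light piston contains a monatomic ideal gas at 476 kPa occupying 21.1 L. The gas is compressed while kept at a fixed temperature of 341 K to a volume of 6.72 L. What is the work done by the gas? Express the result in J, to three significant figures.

Isothermal: W = nRT ln(V₂/V₁) = P₁V₁ ln(V₂/V₁).
P₁V₁ = (476 kPa)(21.1 L) = 10044 J.
W = 10044 × ln(6.72/21.1) = 10044 × -1.144
W_by_gas = -11492 J.

W ≈ -11500 J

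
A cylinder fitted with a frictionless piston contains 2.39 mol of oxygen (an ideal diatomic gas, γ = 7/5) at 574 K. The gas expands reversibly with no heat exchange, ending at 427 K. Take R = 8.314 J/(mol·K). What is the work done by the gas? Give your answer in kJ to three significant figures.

Adiabatic ⇒ Q = 0, so W_by = −ΔU = nCᵥ(T₁ − T₂).
Cᵥ = 5R/2 = 20.79 J/(mol·K).
W = (2.39)(20.79)(574 − 427) = 7302 J.

W ≈ 7.30 kJ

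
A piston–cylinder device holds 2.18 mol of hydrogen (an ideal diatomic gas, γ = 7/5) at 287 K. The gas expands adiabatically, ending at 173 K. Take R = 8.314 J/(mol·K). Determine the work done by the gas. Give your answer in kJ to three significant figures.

W ≈ 5.17 kJ

Adiabatic ⇒ Q = 0, so W_by = −ΔU = nCᵥ(T₁ − T₂).
Cᵥ = 5R/2 = 20.79 J/(mol·K).
W = (2.18)(20.79)(287 − 173) = 5165 J.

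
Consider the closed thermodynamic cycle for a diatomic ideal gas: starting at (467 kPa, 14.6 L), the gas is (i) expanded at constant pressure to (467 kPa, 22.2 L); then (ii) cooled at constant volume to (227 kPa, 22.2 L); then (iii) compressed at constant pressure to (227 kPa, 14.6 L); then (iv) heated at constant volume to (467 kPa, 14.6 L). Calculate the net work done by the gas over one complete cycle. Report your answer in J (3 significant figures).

Constant-volume legs do no work.
W(i) = (467)(22.2 − 14.6) = 3549 J; W(iii) = (227)(14.6 − 22.2) = -1725 J.
W_net = 3549 − 1725 = 1824 J (the clockwise enclosed area).

W_net ≈ 1820 J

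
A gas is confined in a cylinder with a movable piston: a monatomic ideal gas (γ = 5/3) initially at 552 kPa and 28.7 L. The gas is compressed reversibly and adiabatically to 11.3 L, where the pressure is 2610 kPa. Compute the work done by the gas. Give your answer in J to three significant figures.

Adiabatic: W = (P₁V₁ − P₂V₂)/(γ − 1) with γ = 5/3.
P₁V₁ = 15842 J, P₂V₂ = 29493 J.
W = (15842 − 29493) / 0.6667 = -20476 J.

W ≈ -20500 J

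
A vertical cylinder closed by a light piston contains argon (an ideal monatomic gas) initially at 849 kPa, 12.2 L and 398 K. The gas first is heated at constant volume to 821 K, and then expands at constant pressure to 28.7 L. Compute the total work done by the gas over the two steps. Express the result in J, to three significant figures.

W_total ≈ 28900 J

Step 1 (isochoric): W = 0 (constant volume).
After step 1: P = 1751 kPa (V unchanged).
Step 2 (isobaric): W = PΔV = (1751 kPa)(28.7 − 12.2 L) = 28897 J.
W_total = 0 + 28897 = 28897 J.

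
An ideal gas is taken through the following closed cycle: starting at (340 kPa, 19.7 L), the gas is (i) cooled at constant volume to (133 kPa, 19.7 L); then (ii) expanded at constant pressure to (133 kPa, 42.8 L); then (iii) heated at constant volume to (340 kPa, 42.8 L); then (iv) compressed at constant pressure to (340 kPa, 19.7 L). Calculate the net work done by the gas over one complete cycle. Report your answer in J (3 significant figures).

W_net ≈ -4780 J

Constant-volume legs do no work.
W(ii) = (133)(42.8 − 19.7) = 3072 J; W(iv) = (340)(19.7 − 42.8) = -7854 J.
W_net = 3072 − 7854 = -4782 J (the counter-clockwise enclosed area).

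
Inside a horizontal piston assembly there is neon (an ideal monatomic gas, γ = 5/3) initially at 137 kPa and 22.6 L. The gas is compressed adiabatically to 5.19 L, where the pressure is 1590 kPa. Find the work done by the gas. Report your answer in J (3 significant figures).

W ≈ -7730 J

Adiabatic: W = (P₁V₁ − P₂V₂)/(γ − 1) with γ = 5/3.
P₁V₁ = 3096 J, P₂V₂ = 8252 J.
W = (3096 − 8252) / 0.6667 = -7734 J.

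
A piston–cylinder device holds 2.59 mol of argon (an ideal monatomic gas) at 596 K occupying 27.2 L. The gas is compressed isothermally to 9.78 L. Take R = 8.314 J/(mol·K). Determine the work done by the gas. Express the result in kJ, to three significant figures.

W ≈ -13.1 kJ

Isothermal: W = nRT ln(V₂/V₁).
W = (2.59)(8.314)(596) × ln(9.78/27.2)
  = 12834 × -1.023
W_by_gas = -13127 J.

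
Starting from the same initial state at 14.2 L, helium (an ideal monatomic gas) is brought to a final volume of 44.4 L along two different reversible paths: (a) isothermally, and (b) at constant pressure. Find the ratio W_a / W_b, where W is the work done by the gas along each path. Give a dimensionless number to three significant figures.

W_a / W_b ≈ 0.536

Path (a) isothermal: W = P₁V₁ ln(V₂/V₁) → W_a/(P₁V₁) = 1.14.
Path (b) isobaric: W = P₁(V₂ − V₁) → W_b/(P₁V₁) = 2.127.
W_a / W_b = 1.14 / 2.127 = 0.536.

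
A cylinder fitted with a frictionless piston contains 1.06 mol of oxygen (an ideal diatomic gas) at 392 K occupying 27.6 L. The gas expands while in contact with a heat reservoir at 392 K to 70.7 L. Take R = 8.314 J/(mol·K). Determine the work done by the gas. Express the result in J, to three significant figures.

Isothermal: W = nRT ln(V₂/V₁).
W = (1.06)(8.314)(392) × ln(70.7/27.6)
  = 3455 × 0.9406
W_by_gas = 3250 J.

W ≈ 3250 J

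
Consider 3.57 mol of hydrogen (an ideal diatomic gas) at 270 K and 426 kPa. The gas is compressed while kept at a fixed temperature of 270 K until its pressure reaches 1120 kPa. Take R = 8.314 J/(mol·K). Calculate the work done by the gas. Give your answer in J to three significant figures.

Isothermal process: W = nRT ln(V₂/V₁) = nRT ln(P₁/P₂).
W = (3.57)(8.314)(270) × ln(426/1120)
  = 8014 × ln(0.3804) = 8014 × -0.9666
W_by_gas = -7747 J.

W ≈ -7750 J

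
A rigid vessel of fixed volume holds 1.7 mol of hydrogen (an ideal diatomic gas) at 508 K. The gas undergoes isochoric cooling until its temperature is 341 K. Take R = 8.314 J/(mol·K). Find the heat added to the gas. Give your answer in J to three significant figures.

Constant volume ⇒ W = 0, so Q = ΔU = nCᵥΔT with Cᵥ = 5R/2 = 20.79 J/(mol·K).
ΔU = (1.7)(20.79)(341 − 508) = -5901 J.

Q ≈ -5900 J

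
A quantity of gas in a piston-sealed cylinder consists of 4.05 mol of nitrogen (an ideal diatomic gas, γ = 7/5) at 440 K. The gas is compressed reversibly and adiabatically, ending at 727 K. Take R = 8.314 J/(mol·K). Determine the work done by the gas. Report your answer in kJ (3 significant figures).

W ≈ -24.2 kJ

Adiabatic ⇒ Q = 0, so W_by = −ΔU = nCᵥ(T₁ − T₂).
Cᵥ = 5R/2 = 20.79 J/(mol·K).
W = (4.05)(20.79)(440 − 727) = -24159 J.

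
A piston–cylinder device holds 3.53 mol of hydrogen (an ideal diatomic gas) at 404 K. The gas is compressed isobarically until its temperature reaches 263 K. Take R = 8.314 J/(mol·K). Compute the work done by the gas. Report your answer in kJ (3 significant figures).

Isobaric: W = P ΔV = nR ΔT.
W = (3.53)(8.314)(263 − 404) = -4138 J.

W ≈ -4.14 kJ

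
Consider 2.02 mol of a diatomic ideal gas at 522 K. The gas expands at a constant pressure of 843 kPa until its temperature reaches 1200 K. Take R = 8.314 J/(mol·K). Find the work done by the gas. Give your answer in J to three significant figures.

W ≈ 11400 J

Isobaric: W = P ΔV = nR ΔT.
W = (2.02)(8.314)(1200 − 522) = 11387 J.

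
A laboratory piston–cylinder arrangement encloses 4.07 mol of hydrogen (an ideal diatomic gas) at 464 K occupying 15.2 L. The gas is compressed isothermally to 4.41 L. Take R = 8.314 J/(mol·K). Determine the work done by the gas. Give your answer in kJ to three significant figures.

W ≈ -19.4 kJ

Isothermal: W = nRT ln(V₂/V₁).
W = (4.07)(8.314)(464) × ln(4.41/15.2)
  = 15701 × -1.237
W_by_gas = -19429 J.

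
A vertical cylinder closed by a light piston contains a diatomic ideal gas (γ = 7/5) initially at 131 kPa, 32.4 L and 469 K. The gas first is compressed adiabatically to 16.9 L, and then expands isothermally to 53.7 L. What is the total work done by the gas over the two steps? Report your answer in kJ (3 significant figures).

W_total ≈ 3.21 kJ

Step 1 (adiabatic): W = (P₁V₁ − P₂V₂)/(γ−1) = (4244 − 5507)/0.4 = -3155 J.
After step 1: P = 325.8 kPa, V = 16.9 L, T = 608.5 K.
Step 2 (isothermal): W = P₁V₁ ln(V₂/V₁) = (5507) ln(53.7/16.9) = 6366 J.
W_total = -3155 + 6366 = 3211 J.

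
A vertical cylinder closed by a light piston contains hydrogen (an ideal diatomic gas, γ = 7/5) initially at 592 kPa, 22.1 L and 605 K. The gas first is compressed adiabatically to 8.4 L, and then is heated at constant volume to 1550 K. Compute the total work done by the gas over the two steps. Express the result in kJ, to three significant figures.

Step 1 (adiabatic): W = (P₁V₁ − P₂V₂)/(γ−1) = (13083 − 19265)/0.4 = -15453 J.
Step 2 (isochoric): W = 0 (constant volume).
W_total = -15453 + 0 = -15453 J.

W_total ≈ -15.5 kJ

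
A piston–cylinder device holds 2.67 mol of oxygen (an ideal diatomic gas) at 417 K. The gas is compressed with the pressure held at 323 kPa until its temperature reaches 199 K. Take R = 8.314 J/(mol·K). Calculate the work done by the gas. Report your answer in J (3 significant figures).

W ≈ -4840 J

Isobaric: W = P ΔV = nR ΔT.
W = (2.67)(8.314)(199 − 417) = -4839 J.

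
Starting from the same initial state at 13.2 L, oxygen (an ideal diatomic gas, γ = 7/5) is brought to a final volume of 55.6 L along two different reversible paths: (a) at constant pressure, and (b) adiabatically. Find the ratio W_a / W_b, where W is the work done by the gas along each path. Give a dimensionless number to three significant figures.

Path (a) isobaric: W = P₁(V₂ − V₁) → W_a/(P₁V₁) = 3.212.
Path (b) adiabatic: W = P₁V₁(1 − (V₁/V₂)^(γ−1))/(γ−1) → W_b/(P₁V₁) = 1.094.
W_a / W_b = 3.212 / 1.094 = 2.937.

W_a / W_b ≈ 2.94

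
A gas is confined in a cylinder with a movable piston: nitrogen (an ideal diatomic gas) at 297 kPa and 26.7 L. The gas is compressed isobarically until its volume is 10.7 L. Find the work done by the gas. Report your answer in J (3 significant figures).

W ≈ -4750 J

Isobaric: W = P ΔV.
W = (297 kPa)(10.7 − 26.7 L) = (297)(-16) = -4752 J.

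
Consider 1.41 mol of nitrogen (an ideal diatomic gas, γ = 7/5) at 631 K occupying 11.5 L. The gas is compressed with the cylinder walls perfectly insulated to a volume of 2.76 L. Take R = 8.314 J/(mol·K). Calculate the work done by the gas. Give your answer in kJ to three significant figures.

Adiabatic: TV^(γ−1) = const with γ = 7/5.
T₂ = T₁ (V₁/V₂)^(γ−1) = 631 × (11.5/2.76)^0.4 = 631 × 1.77 = 1117 K.
W_by = nCᵥ(T₁ − T₂) = (1.41)(20.79)(631 − 1117) = -14235 J.

W ≈ -14.2 kJ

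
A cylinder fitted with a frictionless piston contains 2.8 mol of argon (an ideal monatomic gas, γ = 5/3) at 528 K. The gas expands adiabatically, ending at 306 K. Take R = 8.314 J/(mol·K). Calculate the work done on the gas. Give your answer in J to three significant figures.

W ≈ -7750 J

Adiabatic ⇒ Q = 0, so W_by = −ΔU = nCᵥ(T₁ − T₂).
Cᵥ = 3R/2 = 12.47 J/(mol·K).
W = (2.8)(12.47)(528 − 306) = 7752 J.
Work on gas = −W_by = -7752 J.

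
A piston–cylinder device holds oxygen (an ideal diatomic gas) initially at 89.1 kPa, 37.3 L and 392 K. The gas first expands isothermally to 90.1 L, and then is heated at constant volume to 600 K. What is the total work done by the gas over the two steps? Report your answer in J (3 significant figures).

W_total ≈ 2930 J

Step 1 (isothermal): W = P₁V₁ ln(V₂/V₁) = (3323) ln(90.1/37.3) = 2931 J.
Step 2 (isochoric): W = 0 (constant volume).
W_total = 2931 + 0 = 2931 J.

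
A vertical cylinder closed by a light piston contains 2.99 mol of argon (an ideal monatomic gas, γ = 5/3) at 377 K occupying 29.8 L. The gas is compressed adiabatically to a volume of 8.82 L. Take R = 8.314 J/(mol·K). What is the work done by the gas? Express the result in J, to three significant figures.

W ≈ -17600 J

Adiabatic: TV^(γ−1) = const with γ = 5/3.
T₂ = T₁ (V₁/V₂)^(γ−1) = 377 × (29.8/8.82)^0.667 = 377 × 2.252 = 848.9 K.
W_by = nCᵥ(T₁ − T₂) = (2.99)(12.47)(377 − 848.9) = -17595 J.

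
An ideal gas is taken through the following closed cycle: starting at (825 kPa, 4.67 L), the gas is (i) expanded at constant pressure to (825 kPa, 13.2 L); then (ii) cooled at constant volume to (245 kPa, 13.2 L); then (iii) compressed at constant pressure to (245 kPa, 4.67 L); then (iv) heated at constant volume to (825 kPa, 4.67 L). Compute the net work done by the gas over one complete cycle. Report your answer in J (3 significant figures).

W_net ≈ 4950 J

Constant-volume legs do no work.
W(i) = (825)(13.2 − 4.67) = 7037 J; W(iii) = (245)(4.67 − 13.2) = -2090 J.
W_net = 7037 − 2090 = 4947 J (the clockwise enclosed area).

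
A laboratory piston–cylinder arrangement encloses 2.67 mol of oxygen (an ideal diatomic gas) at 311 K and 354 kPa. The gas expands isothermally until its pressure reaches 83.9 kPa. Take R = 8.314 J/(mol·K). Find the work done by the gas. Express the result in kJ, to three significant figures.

W ≈ 9.94 kJ

Isothermal process: W = nRT ln(V₂/V₁) = nRT ln(P₁/P₂).
W = (2.67)(8.314)(311) × ln(354/83.9)
  = 6904 × ln(4.219) = 6904 × 1.44
W_by_gas = 9939 J.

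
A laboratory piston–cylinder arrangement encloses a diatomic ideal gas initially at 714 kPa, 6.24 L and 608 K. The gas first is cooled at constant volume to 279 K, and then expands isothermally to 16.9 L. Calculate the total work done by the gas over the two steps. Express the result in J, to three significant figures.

Step 1 (isochoric): W = 0 (constant volume).
After step 1: P = 327.6 kPa (V unchanged).
Step 2 (isothermal): W = P₁V₁ ln(V₂/V₁) = (2044) ln(16.9/6.24) = 2037 J.
W_total = 0 + 2037 = 2037 J.

W_total ≈ 2040 J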